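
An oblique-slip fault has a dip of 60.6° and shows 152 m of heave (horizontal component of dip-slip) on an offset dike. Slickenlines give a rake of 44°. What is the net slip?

446 m

dip-slip = heave / cos(dip) = 152 / cos(60.6°) = 309.6 m
net slip = dip-slip / sin(rake) = 309.6 / sin(44°) = 446 m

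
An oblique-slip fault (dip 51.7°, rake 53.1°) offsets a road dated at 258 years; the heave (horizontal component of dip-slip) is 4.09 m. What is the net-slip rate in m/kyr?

dip-slip = heave / cos(dip) = 4.09 / cos(51.7°) = 6.599 m
net slip = dip-slip / sin(rake) = 6.599 / sin(53.1°) = 8.252 m
rate = 8.252 m / 258 years = 0.0320 m/yr = 32 m/kyr

32 m/kyr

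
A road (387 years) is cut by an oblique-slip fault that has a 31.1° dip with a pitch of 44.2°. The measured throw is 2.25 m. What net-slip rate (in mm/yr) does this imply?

dip-slip = throw / sin(dip) = 2.25 / sin(31.1°) = 4.356 m
net slip = dip-slip / sin(rake) = 4.356 / sin(44.2°) = 6.248 m
rate = 6.248 m / 387 years = 0.0161 m/yr = 16.1 mm/yr

16.1 mm/yr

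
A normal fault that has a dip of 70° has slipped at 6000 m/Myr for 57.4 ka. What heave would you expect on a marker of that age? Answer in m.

dip-slip = rate × time = 6000 m/Myr × 57.4 ka = 344.4 m
heave = dip-slip × cos(dip) = 344.4 × cos(70°) = 118 m

118 m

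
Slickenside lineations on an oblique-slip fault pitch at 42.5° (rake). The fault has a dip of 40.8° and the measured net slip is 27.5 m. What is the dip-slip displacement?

18.6 m

dip-slip = net slip × sin(rake) = 27.5 m × sin(42.5°) = 18.6 m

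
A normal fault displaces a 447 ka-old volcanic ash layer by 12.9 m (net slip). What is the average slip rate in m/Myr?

28.9 m/Myr

rate = 12.9 m / 447 ka = 0.0000289 m/yr = 28.9 m/Myr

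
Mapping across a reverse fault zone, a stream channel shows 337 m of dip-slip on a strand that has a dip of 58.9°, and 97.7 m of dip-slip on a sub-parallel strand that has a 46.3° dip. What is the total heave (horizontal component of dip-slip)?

heave_A = 337 × cos(58.9°) = 174.1 m
heave_B = 97.7 × cos(46.3°) = 67.50 m
total = 174.1 + 67.50 = 242 m

242 m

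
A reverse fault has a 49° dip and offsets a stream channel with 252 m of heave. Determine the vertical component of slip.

290 m

throw = heave × tan(dip) = 252 × tan(49°) = 290 m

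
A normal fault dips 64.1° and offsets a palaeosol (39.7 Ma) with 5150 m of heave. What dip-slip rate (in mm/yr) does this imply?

0.297 mm/yr

dip-slip = heave / cos(dip) = 5150 m / cos(64.1°) = 11790 m
rate = 11790 m / 39.7 Ma = 0.000297 m/yr = 0.297 mm/yr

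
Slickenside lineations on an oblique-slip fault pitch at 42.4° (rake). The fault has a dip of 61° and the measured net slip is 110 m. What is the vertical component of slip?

dip-slip = net slip × sin(rake) = 110 m × sin(42.4°) = 74.17 m
throw = dip-slip × sin(dip) = 74.17 × sin(61°) = 64.9 m

64.9 m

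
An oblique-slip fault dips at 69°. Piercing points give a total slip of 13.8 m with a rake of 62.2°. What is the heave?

dip-slip = net slip × sin(rake) = 13.8 m × sin(62.2°) = 12.21 m
heave = dip-slip × cos(dip) = 12.21 × cos(69°) = 4.37 m

4.37 m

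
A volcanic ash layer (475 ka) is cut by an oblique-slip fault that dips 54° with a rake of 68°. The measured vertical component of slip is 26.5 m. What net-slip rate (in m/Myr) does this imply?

74.4 m/Myr

dip-slip = throw / sin(dip) = 26.5 / sin(54°) = 32.76 m
net slip = dip-slip / sin(rake) = 32.76 / sin(68°) = 35.33 m
rate = 35.33 m / 475 ka = 0.0000744 m/yr = 74.4 m/Myr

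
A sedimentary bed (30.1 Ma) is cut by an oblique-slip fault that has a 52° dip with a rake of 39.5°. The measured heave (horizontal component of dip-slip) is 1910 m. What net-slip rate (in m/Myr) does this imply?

162 m/Myr

dip-slip = heave / cos(dip) = 1910 / cos(52°) = 3102 m
net slip = dip-slip / sin(rake) = 3102 / sin(39.5°) = 4877 m
rate = 4877 m / 30.1 Ma = 0.000162 m/yr = 162 m/Myr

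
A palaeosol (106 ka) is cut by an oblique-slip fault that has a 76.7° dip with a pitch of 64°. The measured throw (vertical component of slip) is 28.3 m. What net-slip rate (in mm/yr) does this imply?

0.305 mm/yr

dip-slip = throw / sin(dip) = 28.3 / sin(76.7°) = 29.08 m
net slip = dip-slip / sin(rake) = 29.08 / sin(64°) = 32.35 m
rate = 32.35 m / 106 ka = 0.000305 m/yr = 0.305 mm/yr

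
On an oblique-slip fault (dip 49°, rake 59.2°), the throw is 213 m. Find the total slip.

329 m

dip-slip = throw / sin(dip) = 213 / sin(49°) = 282.2 m
net slip = dip-slip / sin(rake) = 282.2 / sin(59.2°) = 329 m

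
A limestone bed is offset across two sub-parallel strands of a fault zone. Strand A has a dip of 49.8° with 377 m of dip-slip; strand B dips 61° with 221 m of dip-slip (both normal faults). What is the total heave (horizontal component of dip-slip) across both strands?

350 m

heave_A = 377 × cos(49.8°) = 243.3 m
heave_B = 221 × cos(61°) = 107.1 m
total = 243.3 + 107.1 = 350 m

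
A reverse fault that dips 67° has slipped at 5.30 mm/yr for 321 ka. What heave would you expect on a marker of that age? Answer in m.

dip-slip = rate × time = 5.30 mm/yr × 321 ka = 1701 m
heave = dip-slip × cos(dip) = 1701 × cos(67°) = 665 m

665 m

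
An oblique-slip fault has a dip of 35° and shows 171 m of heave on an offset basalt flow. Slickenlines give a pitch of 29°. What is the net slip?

dip-slip = heave / cos(dip) = 171 / cos(35°) = 208.8 m
net slip = dip-slip / sin(rake) = 208.8 / sin(29°) = 431 m

431 m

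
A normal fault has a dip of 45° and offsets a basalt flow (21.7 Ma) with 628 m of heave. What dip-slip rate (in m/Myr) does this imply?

40.9 m/Myr

dip-slip = heave / cos(dip) = 628 m / cos(45°) = 888.1 m
rate = 888.1 m / 21.7 Ma = 0.0000409 m/yr = 40.9 m/Myr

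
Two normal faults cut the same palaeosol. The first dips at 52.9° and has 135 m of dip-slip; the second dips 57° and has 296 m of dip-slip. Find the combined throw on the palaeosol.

356 m

throw_A = 135 × sin(52.9°) = 107.7 m
throw_B = 296 × sin(57°) = 248.2 m
total = 107.7 + 248.2 = 356 m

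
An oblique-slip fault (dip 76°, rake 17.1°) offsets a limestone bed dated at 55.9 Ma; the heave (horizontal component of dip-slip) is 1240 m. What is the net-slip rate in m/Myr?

dip-slip = heave / cos(dip) = 1240 / cos(76°) = 5126 m
net slip = dip-slip / sin(rake) = 5126 / sin(17.1°) = 17430 m
rate = 17430 m / 55.9 Ma = 0.000312 m/yr = 312 m/Myr

312 m/Myr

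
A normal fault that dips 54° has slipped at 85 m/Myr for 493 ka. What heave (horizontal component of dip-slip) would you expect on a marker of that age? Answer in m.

dip-slip = rate × time = 85 m/Myr × 493 ka = 41.91 m
heave = dip-slip × cos(dip) = 41.91 × cos(54°) = 24.6 m

24.6 m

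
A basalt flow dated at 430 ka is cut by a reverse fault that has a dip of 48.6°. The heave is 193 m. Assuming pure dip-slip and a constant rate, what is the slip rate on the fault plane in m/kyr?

0.679 m/kyr

dip-slip = heave / cos(dip) = 193 m / cos(48.6°) = 291.8 m
rate = 291.8 m / 430 ka = 0.000679 m/yr = 0.679 m/kyr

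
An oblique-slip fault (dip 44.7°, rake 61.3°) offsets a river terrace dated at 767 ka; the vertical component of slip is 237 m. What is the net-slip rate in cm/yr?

dip-slip = throw / sin(dip) = 237 / sin(44.7°) = 336.9 m
net slip = dip-slip / sin(rake) = 336.9 / sin(61.3°) = 384.1 m
rate = 384.1 m / 767 ka = 0.000501 m/yr = 0.0501 cm/yr

0.0501 cm/yr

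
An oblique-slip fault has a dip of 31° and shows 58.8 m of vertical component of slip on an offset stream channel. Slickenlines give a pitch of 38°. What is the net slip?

dip-slip = throw / sin(dip) = 58.8 / sin(31°) = 114.2 m
net slip = dip-slip / sin(rake) = 114.2 / sin(38°) = 185 m

185 m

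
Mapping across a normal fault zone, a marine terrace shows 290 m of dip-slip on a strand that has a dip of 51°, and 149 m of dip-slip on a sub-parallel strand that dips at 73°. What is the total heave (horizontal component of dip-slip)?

226 m

heave_A = 290 × cos(51°) = 182.5 m
heave_B = 149 × cos(73°) = 43.56 m
total = 182.5 + 43.56 = 226 m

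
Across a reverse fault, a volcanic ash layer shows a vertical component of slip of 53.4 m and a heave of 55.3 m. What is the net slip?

net slip = √(throw² + heave²) = √(53.4² + 55.3²) = 76.9 m

76.9 m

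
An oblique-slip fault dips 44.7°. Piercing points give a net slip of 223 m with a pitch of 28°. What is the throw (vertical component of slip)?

73.6 m

dip-slip = net slip × sin(rake) = 223 m × sin(28°) = 104.7 m
throw = dip-slip × sin(dip) = 104.7 × sin(44.7°) = 73.6 m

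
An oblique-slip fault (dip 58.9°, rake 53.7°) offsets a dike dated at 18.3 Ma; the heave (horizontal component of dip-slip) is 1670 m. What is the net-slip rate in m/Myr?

219 m/Myr

dip-slip = heave / cos(dip) = 1670 / cos(58.9°) = 3233 m
net slip = dip-slip / sin(rake) = 3233 / sin(53.7°) = 4012 m
rate = 4012 m / 18.3 Ma = 0.000219 m/yr = 219 m/Myr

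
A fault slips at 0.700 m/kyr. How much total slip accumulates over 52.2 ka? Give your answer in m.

slip = rate × time = 0.700 m/kyr × 52.2 ka = 36.5 m

36.5 m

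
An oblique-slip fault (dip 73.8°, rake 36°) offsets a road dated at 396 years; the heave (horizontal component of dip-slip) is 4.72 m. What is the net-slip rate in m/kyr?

72.7 m/kyr

dip-slip = heave / cos(dip) = 4.72 / cos(73.8°) = 16.92 m
net slip = dip-slip / sin(rake) = 16.92 / sin(36°) = 28.78 m
rate = 28.78 m / 396 years = 0.0727 m/yr = 72.7 m/kyr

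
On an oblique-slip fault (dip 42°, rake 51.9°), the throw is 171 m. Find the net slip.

325 m

dip-slip = throw / sin(dip) = 171 / sin(42°) = 255.6 m
net slip = dip-slip / sin(rake) = 255.6 / sin(51.9°) = 325 m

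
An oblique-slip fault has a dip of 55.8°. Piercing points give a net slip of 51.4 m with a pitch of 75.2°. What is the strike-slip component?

13.1 m

strike-slip = net slip × cos(rake) = 51.4 m × cos(75.2°) = 13.1 m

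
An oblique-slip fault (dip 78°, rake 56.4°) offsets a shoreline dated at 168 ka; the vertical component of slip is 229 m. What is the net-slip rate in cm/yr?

dip-slip = throw / sin(dip) = 229 / sin(78°) = 234.1 m
net slip = dip-slip / sin(rake) = 234.1 / sin(56.4°) = 281.1 m
rate = 281.1 m / 168 ka = 0.00167 m/yr = 0.167 cm/yr

0.167 cm/yr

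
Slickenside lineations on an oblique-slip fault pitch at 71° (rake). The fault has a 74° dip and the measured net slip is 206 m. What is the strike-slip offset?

67.1 m

strike-slip = net slip × cos(rake) = 206 m × cos(71°) = 67.1 m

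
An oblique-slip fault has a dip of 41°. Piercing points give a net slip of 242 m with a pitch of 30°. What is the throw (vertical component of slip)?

dip-slip = net slip × sin(rake) = 242 m × sin(30°) = 121 m
throw = dip-slip × sin(dip) = 121 × sin(41°) = 79.4 m

79.4 m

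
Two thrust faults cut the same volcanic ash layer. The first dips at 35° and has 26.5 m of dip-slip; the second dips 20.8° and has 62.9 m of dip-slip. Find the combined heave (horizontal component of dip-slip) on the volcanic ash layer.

80.5 m

heave_A = 26.5 × cos(35°) = 21.71 m
heave_B = 62.9 × cos(20.8°) = 58.80 m
total = 21.71 + 58.80 = 80.5 m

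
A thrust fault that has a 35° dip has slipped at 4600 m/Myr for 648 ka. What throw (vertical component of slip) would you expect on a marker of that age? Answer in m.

dip-slip = rate × time = 4600 m/Myr × 648 ka = 2981 m
throw = dip-slip × sin(dip) = 2981 × sin(35°) = 1710 m

1710 m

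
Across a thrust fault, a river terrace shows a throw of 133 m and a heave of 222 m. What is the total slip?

net slip = √(throw² + heave²) = √(133² + 222²) = 259 m

259 m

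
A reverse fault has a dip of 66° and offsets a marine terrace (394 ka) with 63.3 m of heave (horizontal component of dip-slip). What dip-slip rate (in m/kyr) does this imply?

0.395 m/kyr

dip-slip = heave / cos(dip) = 63.3 m / cos(66°) = 155.6 m
rate = 155.6 m / 394 ka = 0.000395 m/yr = 0.395 m/kyr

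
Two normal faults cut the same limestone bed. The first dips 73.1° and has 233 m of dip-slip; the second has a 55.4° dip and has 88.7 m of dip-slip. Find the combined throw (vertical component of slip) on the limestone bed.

296 m

throw_A = 233 × sin(73.1°) = 222.9 m
throw_B = 88.7 × sin(55.4°) = 73.01 m
total = 222.9 + 73.01 = 296 m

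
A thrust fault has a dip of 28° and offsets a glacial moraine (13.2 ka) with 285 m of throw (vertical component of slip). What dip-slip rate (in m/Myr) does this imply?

46000 m/Myr

dip-slip = throw / sin(dip) = 285 m / sin(28°) = 607.1 m
rate = 607.1 m / 13.2 ka = 0.0460 m/yr = 46000 m/Myr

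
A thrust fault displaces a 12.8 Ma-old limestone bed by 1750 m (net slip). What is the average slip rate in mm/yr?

0.137 mm/yr

rate = 1750 m / 12.8 Ma = 0.000137 m/yr = 0.137 mm/yr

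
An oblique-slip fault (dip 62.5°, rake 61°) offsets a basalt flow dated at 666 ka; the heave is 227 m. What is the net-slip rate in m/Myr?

844 m/Myr

dip-slip = heave / cos(dip) = 227 / cos(62.5°) = 491.6 m
net slip = dip-slip / sin(rake) = 491.6 / sin(61°) = 562.1 m
rate = 562.1 m / 666 ka = 0.000844 m/yr = 844 m/Myr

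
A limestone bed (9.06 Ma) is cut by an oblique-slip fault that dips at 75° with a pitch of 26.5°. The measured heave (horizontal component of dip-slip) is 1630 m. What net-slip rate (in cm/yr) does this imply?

dip-slip = heave / cos(dip) = 1630 / cos(75°) = 6298 m
net slip = dip-slip / sin(rake) = 6298 / sin(26.5°) = 14110 m
rate = 14110 m / 9.06 Ma = 0.00156 m/yr = 0.156 cm/yr

0.156 cm/yr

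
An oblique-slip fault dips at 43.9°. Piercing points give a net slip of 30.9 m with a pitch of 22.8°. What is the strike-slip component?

28.5 m

strike-slip = net slip × cos(rake) = 30.9 m × cos(22.8°) = 28.5 m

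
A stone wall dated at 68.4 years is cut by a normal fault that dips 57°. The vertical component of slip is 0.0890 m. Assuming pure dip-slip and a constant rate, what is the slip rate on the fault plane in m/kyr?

1.55 m/kyr

dip-slip = throw / sin(dip) = 0.0890 m / sin(57°) = 0.1061 m
rate = 0.1061 m / 68.4 years = 0.00155 m/yr = 1.55 m/kyr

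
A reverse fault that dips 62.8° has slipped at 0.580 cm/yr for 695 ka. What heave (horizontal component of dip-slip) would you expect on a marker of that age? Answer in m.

dip-slip = rate × time = 0.580 cm/yr × 695 ka = 4031 m
heave = dip-slip × cos(dip) = 4031 × cos(62.8°) = 1840 m

1840 m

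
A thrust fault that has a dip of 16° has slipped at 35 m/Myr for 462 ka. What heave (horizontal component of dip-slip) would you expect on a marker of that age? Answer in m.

15.5 m

dip-slip = rate × time = 35 m/Myr × 462 ka = 16.17 m
heave = dip-slip × cos(dip) = 16.17 × cos(16°) = 15.5 m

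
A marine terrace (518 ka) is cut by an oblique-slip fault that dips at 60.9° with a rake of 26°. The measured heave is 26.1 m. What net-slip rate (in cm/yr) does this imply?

dip-slip = heave / cos(dip) = 26.1 / cos(60.9°) = 53.67 m
net slip = dip-slip / sin(rake) = 53.67 / sin(26°) = 122.4 m
rate = 122.4 m / 518 ka = 0.000236 m/yr = 0.0236 cm/yr

0.0236 cm/yr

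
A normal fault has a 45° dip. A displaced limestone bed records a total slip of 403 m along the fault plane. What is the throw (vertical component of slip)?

throw = dip-slip × sin(dip) = 403 m × sin(45°) = 285 m

285 m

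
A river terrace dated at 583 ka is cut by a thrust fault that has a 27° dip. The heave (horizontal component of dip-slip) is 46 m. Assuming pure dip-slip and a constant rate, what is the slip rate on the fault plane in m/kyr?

0.0886 m/kyr

dip-slip = heave / cos(dip) = 46 m / cos(27°) = 51.63 m
rate = 51.63 m / 583 ka = 0.0000886 m/yr = 0.0886 m/kyr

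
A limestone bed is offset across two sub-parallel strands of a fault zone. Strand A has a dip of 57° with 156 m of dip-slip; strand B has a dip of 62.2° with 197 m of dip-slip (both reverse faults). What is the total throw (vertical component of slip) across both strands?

305 m

throw_A = 156 × sin(57°) = 130.8 m
throw_B = 197 × sin(62.2°) = 174.3 m
total = 130.8 + 174.3 = 305 m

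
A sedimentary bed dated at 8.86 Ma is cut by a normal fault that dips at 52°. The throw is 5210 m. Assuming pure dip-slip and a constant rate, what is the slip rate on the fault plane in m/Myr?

746 m/Myr

dip-slip = throw / sin(dip) = 5210 m / sin(52°) = 6612 m
rate = 6612 m / 8.86 Ma = 0.000746 m/yr = 746 m/Myr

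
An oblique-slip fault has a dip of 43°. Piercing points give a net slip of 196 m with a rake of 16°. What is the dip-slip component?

dip-slip = net slip × sin(rake) = 196 m × sin(16°) = 54 m

54 m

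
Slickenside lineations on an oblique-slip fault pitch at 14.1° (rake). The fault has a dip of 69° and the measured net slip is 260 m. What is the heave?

22.7 m

dip-slip = net slip × sin(rake) = 260 m × sin(14.1°) = 63.34 m
heave = dip-slip × cos(dip) = 63.34 × cos(69°) = 22.7 m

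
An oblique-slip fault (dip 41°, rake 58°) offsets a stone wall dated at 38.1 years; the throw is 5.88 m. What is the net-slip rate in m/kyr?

dip-slip = throw / sin(dip) = 5.88 / sin(41°) = 8.963 m
net slip = dip-slip / sin(rake) = 8.963 / sin(58°) = 10.57 m
rate = 10.57 m / 38.1 years = 0.277 m/yr = 277 m/kyr

277 m/kyr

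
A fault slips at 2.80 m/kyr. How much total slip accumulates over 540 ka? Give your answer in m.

1510 m

slip = rate × time = 2.80 m/kyr × 540 ka = 1510 m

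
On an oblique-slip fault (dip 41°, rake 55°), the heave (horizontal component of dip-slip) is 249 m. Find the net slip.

403 m

dip-slip = heave / cos(dip) = 249 / cos(41°) = 329.9 m
net slip = dip-slip / sin(rake) = 329.9 / sin(55°) = 403 m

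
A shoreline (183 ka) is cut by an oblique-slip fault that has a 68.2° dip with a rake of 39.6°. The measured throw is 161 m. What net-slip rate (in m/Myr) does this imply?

1490 m/Myr

dip-slip = throw / sin(dip) = 161 / sin(68.2°) = 173.4 m
net slip = dip-slip / sin(rake) = 173.4 / sin(39.6°) = 272 m
rate = 272 m / 183 ka = 0.00149 m/yr = 1490 m/Myr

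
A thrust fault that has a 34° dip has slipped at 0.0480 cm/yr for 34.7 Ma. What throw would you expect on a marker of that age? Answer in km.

dip-slip = rate × time = 0.0480 cm/yr × 34.7 Ma = 16660 m
throw = dip-slip × sin(dip) = 16660 × sin(34°) = 9310 m = 9.31 km

9.31 km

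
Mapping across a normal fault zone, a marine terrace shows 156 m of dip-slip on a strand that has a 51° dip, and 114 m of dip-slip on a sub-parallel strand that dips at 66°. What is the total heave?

145 m

heave_A = 156 × cos(51°) = 98.17 m
heave_B = 114 × cos(66°) = 46.37 m
total = 98.17 + 46.37 = 145 m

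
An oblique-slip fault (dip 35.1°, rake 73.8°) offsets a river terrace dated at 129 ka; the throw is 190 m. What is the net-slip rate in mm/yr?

dip-slip = throw / sin(dip) = 190 / sin(35.1°) = 330.4 m
net slip = dip-slip / sin(rake) = 330.4 / sin(73.8°) = 344.1 m
rate = 344.1 m / 129 ka = 0.00267 m/yr = 2.67 mm/yr

2.67 mm/yr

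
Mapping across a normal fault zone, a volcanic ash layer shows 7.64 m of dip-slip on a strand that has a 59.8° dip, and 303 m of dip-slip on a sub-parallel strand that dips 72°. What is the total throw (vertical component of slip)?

295 m

throw_A = 7.64 × sin(59.8°) = 6.603 m
throw_B = 303 × sin(72°) = 288.2 m
total = 6.603 + 288.2 = 295 m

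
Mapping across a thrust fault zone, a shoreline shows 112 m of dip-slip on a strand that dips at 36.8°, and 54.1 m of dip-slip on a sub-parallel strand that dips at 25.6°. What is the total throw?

90.5 m

throw_A = 112 × sin(36.8°) = 67.09 m
throw_B = 54.1 × sin(25.6°) = 23.38 m
total = 67.09 + 23.38 = 90.5 m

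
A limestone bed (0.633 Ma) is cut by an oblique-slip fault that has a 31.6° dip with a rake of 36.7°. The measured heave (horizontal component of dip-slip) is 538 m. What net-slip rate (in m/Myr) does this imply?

1670 m/Myr

dip-slip = heave / cos(dip) = 538 / cos(31.6°) = 631.7 m
net slip = dip-slip / sin(rake) = 631.7 / sin(36.7°) = 1057 m
rate = 1057 m / 0.633 Ma = 0.00167 m/yr = 1670 m/Myr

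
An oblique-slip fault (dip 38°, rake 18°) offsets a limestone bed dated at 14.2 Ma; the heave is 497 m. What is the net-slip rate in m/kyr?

0.144 m/kyr

dip-slip = heave / cos(dip) = 497 / cos(38°) = 630.7 m
net slip = dip-slip / sin(rake) = 630.7 / sin(18°) = 2041 m
rate = 2041 m / 14.2 Ma = 0.000144 m/yr = 0.144 m/kyr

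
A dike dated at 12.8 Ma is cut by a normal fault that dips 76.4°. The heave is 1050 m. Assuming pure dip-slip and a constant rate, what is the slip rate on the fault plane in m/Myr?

dip-slip = heave / cos(dip) = 1050 m / cos(76.4°) = 4465 m
rate = 4465 m / 12.8 Ma = 0.000349 m/yr = 349 m/Myr

349 m/Myr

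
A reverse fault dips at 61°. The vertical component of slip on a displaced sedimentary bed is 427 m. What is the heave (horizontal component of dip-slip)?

237 m

heave = throw / tan(dip) = 427 / tan(61°) = 237 m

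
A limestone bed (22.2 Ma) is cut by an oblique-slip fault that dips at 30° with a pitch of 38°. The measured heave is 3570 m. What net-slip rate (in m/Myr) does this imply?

dip-slip = heave / cos(dip) = 3570 / cos(30°) = 4122 m
net slip = dip-slip / sin(rake) = 4122 / sin(38°) = 6696 m
rate = 6696 m / 22.2 Ma = 0.000302 m/yr = 302 m/Myr

302 m/Myr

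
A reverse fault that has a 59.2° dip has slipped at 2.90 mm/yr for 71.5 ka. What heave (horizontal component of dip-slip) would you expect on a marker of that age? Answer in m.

dip-slip = rate × time = 2.90 mm/yr × 71.5 ka = 207.3 m
heave = dip-slip × cos(dip) = 207.3 × cos(59.2°) = 106 m

106 m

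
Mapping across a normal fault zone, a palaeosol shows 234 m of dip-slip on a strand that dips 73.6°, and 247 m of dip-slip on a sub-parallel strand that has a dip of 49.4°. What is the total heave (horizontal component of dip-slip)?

227 m

heave_A = 234 × cos(73.6°) = 66.07 m
heave_B = 247 × cos(49.4°) = 160.7 m
total = 66.07 + 160.7 = 227 m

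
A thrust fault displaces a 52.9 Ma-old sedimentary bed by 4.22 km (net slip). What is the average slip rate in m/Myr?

79.8 m/Myr

rate = 4.22 km / 52.9 Ma = 0.0000798 m/yr = 79.8 m/Myr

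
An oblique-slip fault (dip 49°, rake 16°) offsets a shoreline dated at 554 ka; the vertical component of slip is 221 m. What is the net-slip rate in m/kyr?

1.92 m/kyr

dip-slip = throw / sin(dip) = 221 / sin(49°) = 292.8 m
net slip = dip-slip / sin(rake) = 292.8 / sin(16°) = 1062 m
rate = 1062 m / 554 ka = 0.00192 m/yr = 1.92 m/kyr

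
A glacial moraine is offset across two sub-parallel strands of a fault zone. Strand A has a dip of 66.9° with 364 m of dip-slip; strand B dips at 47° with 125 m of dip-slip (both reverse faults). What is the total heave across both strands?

heave_A = 364 × cos(66.9°) = 142.8 m
heave_B = 125 × cos(47°) = 85.25 m
total = 142.8 + 85.25 = 228 m

228 m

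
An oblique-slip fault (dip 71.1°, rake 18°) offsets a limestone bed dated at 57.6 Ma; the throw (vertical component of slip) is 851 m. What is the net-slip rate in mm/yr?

dip-slip = throw / sin(dip) = 851 / sin(71.1°) = 899.5 m
net slip = dip-slip / sin(rake) = 899.5 / sin(18°) = 2911 m
rate = 2911 m / 57.6 Ma = 0.0000505 m/yr = 0.0505 mm/yr

0.0505 mm/yr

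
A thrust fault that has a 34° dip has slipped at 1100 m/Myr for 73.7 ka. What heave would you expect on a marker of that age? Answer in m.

67.2 m

dip-slip = rate × time = 1100 m/Myr × 73.7 ka = 81.07 m
heave = dip-slip × cos(dip) = 81.07 × cos(34°) = 67.2 m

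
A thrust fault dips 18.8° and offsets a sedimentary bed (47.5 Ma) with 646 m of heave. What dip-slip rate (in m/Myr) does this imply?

14.4 m/Myr

dip-slip = heave / cos(dip) = 646 m / cos(18.8°) = 682.4 m
rate = 682.4 m / 47.5 Ma = 0.0000144 m/yr = 14.4 m/Myr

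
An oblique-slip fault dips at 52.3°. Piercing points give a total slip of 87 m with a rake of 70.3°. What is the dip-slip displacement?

dip-slip = net slip × sin(rake) = 87 m × sin(70.3°) = 81.9 m

81.9 m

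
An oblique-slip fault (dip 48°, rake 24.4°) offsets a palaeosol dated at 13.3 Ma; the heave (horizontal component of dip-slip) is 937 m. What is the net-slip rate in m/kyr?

dip-slip = heave / cos(dip) = 937 / cos(48°) = 1400 m
net slip = dip-slip / sin(rake) = 1400 / sin(24.4°) = 3390 m
rate = 3390 m / 13.3 Ma = 0.000255 m/yr = 0.255 m/kyr

0.255 m/kyr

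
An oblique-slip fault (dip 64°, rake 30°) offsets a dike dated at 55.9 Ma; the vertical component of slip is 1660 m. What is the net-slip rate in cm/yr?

dip-slip = throw / sin(dip) = 1660 / sin(64°) = 1847 m
net slip = dip-slip / sin(rake) = 1847 / sin(30°) = 3694 m
rate = 3694 m / 55.9 Ma = 0.0000661 m/yr = 0.00661 cm/yr

0.00661 cm/yr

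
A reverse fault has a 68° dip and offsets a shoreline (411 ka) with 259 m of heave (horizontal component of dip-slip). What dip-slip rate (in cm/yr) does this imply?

0.168 cm/yr

dip-slip = heave / cos(dip) = 259 m / cos(68°) = 691.4 m
rate = 691.4 m / 411 ka = 0.00168 m/yr = 0.168 cm/yr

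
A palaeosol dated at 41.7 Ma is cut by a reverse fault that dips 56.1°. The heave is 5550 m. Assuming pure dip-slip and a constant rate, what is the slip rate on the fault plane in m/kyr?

0.239 m/kyr

dip-slip = heave / cos(dip) = 5550 m / cos(56.1°) = 9951 m
rate = 9951 m / 41.7 Ma = 0.000239 m/yr = 0.239 m/kyr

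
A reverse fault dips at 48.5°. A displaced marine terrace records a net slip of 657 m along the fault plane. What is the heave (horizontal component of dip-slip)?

heave = dip-slip × cos(dip) = 657 m × cos(48.5°) = 435 m

435 m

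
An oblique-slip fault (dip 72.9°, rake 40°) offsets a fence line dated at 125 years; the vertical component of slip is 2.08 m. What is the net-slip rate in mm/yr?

dip-slip = throw / sin(dip) = 2.08 / sin(72.9°) = 2.176 m
net slip = dip-slip / sin(rake) = 2.176 / sin(40°) = 3.386 m
rate = 3.386 m / 125 years = 0.0271 m/yr = 27.1 mm/yr

27.1 mm/yr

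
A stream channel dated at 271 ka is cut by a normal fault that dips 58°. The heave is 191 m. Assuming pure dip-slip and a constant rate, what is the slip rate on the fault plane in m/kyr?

1.33 m/kyr

dip-slip = heave / cos(dip) = 191 m / cos(58°) = 360.4 m
rate = 360.4 m / 271 ka = 0.00133 m/yr = 1.33 m/kyr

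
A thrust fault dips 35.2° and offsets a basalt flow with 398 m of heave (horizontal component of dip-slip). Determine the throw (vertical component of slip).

throw = heave × tan(dip) = 398 × tan(35.2°) = 281 m

281 m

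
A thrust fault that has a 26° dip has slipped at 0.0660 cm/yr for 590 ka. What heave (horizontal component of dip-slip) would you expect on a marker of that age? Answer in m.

dip-slip = rate × time = 0.0660 cm/yr × 590 ka = 389.4 m
heave = dip-slip × cos(dip) = 389.4 × cos(26°) = 350 m

350 m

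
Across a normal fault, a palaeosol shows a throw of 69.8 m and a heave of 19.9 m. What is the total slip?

net slip = √(throw² + heave²) = √(69.8² + 19.9²) = 72.6 m

72.6 m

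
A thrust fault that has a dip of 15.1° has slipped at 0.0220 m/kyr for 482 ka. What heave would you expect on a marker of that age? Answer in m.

dip-slip = rate × time = 0.0220 m/kyr × 482 ka = 10.60 m
heave = dip-slip × cos(dip) = 10.60 × cos(15.1°) = 10.2 m

10.2 m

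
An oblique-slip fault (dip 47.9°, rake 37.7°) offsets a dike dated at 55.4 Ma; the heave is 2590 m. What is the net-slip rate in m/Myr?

114 m/Myr

dip-slip = heave / cos(dip) = 2590 / cos(47.9°) = 3863 m
net slip = dip-slip / sin(rake) = 3863 / sin(37.7°) = 6317 m
rate = 6317 m / 55.4 Ma = 0.000114 m/yr = 114 m/Myr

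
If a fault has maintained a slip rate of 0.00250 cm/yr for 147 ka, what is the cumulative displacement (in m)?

3.68 m

slip = rate × time = 0.00250 cm/yr × 147 ka = 3.68 m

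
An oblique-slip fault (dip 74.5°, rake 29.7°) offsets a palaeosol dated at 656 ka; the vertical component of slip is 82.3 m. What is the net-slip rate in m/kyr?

0.263 m/kyr

dip-slip = throw / sin(dip) = 82.3 / sin(74.5°) = 85.41 m
net slip = dip-slip / sin(rake) = 85.41 / sin(29.7°) = 172.4 m
rate = 172.4 m / 656 ka = 0.000263 m/yr = 0.263 m/kyr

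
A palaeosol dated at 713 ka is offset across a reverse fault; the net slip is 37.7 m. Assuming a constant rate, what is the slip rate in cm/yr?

0.00529 cm/yr

rate = 37.7 m / 713 ka = 0.0000529 m/yr = 0.00529 cm/yr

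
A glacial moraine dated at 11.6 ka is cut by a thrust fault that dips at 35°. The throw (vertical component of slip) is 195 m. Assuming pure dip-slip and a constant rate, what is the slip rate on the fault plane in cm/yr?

dip-slip = throw / sin(dip) = 195 m / sin(35°) = 340 m
rate = 340 m / 11.6 ka = 0.0293 m/yr = 2.93 cm/yr

2.93 cm/yr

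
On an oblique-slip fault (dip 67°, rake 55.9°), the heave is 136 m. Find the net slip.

dip-slip = heave / cos(dip) = 136 / cos(67°) = 348.1 m
net slip = dip-slip / sin(rake) = 348.1 / sin(55.9°) = 420 m

420 m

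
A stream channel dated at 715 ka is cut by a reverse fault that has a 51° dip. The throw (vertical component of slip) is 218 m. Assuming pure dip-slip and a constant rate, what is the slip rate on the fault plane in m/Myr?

dip-slip = throw / sin(dip) = 218 m / sin(51°) = 280.5 m
rate = 280.5 m / 715 ka = 0.000392 m/yr = 392 m/Myr

392 m/Myr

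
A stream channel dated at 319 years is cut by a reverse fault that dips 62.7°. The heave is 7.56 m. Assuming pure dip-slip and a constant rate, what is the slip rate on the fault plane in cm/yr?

dip-slip = heave / cos(dip) = 7.56 m / cos(62.7°) = 16.48 m
rate = 16.48 m / 319 years = 0.0517 m/yr = 5.17 cm/yr

5.17 cm/yr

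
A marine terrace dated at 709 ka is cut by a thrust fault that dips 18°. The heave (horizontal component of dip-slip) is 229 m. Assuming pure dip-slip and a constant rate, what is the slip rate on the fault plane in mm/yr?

0.340 mm/yr

dip-slip = heave / cos(dip) = 229 m / cos(18°) = 240.8 m
rate = 240.8 m / 709 ka = 0.000340 m/yr = 0.340 mm/yr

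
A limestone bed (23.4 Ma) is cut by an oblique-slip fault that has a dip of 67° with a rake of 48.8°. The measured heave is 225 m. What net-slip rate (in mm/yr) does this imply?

dip-slip = heave / cos(dip) = 225 / cos(67°) = 575.8 m
net slip = dip-slip / sin(rake) = 575.8 / sin(48.8°) = 765.3 m
rate = 765.3 m / 23.4 Ma = 0.0000327 m/yr = 0.0327 mm/yr

0.0327 mm/yr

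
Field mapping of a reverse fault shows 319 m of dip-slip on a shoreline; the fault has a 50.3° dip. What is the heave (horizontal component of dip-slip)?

204 m

heave = dip-slip × cos(dip) = 319 m × cos(50.3°) = 204 m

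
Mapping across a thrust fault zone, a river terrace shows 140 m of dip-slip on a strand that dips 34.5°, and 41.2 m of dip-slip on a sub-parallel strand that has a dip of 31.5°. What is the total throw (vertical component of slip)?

throw_A = 140 × sin(34.5°) = 79.30 m
throw_B = 41.2 × sin(31.5°) = 21.53 m
total = 79.30 + 21.53 = 101 m

101 m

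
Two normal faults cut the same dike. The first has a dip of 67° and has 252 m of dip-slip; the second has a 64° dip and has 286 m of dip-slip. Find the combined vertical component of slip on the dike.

489 m

throw_A = 252 × sin(67°) = 232 m
throw_B = 286 × sin(64°) = 257.1 m
total = 232 + 257.1 = 489 m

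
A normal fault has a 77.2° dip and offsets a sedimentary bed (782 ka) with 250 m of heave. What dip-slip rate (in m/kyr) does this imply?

1.44 m/kyr

dip-slip = heave / cos(dip) = 250 m / cos(77.2°) = 1128 m
rate = 1128 m / 782 ka = 0.00144 m/yr = 1.44 m/kyr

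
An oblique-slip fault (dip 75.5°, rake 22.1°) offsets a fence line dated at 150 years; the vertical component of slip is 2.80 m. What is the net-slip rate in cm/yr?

dip-slip = throw / sin(dip) = 2.80 / sin(75.5°) = 2.892 m
net slip = dip-slip / sin(rake) = 2.892 / sin(22.1°) = 7.687 m
rate = 7.687 m / 150 years = 0.0512 m/yr = 5.12 cm/yr

5.12 cm/yr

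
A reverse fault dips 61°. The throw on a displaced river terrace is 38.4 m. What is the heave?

21.3 m

heave = throw / tan(dip) = 38.4 / tan(61°) = 21.3 m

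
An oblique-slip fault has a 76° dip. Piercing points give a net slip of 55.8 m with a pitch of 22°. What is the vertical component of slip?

dip-slip = net slip × sin(rake) = 55.8 m × sin(22°) = 20.90 m
throw = dip-slip × sin(dip) = 20.90 × sin(76°) = 20.3 m

20.3 m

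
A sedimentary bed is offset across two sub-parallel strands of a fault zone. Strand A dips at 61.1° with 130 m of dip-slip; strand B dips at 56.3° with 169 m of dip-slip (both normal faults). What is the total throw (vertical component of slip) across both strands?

throw_A = 130 × sin(61.1°) = 113.8 m
throw_B = 169 × sin(56.3°) = 140.6 m
total = 113.8 + 140.6 = 254 m

254 m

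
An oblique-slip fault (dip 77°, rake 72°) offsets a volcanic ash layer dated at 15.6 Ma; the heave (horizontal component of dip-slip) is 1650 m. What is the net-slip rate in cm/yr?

0.0494 cm/yr

dip-slip = heave / cos(dip) = 1650 / cos(77°) = 7335 m
net slip = dip-slip / sin(rake) = 7335 / sin(72°) = 7712 m
rate = 7712 m / 15.6 Ma = 0.000494 m/yr = 0.0494 cm/yr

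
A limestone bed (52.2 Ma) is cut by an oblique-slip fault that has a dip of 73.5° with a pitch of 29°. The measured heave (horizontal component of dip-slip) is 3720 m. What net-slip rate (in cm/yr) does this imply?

dip-slip = heave / cos(dip) = 3720 / cos(73.5°) = 13100 m
net slip = dip-slip / sin(rake) = 13100 / sin(29°) = 27020 m
rate = 27020 m / 52.2 Ma = 0.000518 m/yr = 0.0518 cm/yr

0.0518 cm/yr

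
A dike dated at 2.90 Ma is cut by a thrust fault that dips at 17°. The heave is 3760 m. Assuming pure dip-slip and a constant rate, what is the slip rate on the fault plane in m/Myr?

1360 m/Myr

dip-slip = heave / cos(dip) = 3760 m / cos(17°) = 3932 m
rate = 3932 m / 2.90 Ma = 0.00136 m/yr = 1360 m/Myr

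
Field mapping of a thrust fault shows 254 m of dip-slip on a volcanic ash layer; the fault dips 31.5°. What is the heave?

heave = dip-slip × cos(dip) = 254 m × cos(31.5°) = 217 m

217 m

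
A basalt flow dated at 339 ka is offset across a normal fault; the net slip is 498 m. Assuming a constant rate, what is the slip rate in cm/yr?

rate = 498 m / 339 ka = 0.00147 m/yr = 0.147 cm/yr

0.147 cm/yr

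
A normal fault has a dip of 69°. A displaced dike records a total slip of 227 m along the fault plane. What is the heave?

81.3 m

heave = dip-slip × cos(dip) = 227 m × cos(69°) = 81.3 m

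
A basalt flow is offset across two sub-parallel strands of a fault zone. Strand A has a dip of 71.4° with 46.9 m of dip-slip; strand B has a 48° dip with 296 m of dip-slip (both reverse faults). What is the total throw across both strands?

264 m

throw_A = 46.9 × sin(71.4°) = 44.45 m
throw_B = 296 × sin(48°) = 220 m
total = 44.45 + 220 = 264 m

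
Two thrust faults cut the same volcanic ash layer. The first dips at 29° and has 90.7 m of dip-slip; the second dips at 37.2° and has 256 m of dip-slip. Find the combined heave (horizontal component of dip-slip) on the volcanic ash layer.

283 m

heave_A = 90.7 × cos(29°) = 79.33 m
heave_B = 256 × cos(37.2°) = 203.9 m
total = 79.33 + 203.9 = 283 m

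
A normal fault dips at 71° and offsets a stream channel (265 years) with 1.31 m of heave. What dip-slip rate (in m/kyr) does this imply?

dip-slip = heave / cos(dip) = 1.31 m / cos(71°) = 4.024 m
rate = 4.024 m / 265 years = 0.0152 m/yr = 15.2 m/kyr

15.2 m/kyr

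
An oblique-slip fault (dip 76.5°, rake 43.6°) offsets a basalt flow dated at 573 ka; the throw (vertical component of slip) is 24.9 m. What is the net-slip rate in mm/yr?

dip-slip = throw / sin(dip) = 24.9 / sin(76.5°) = 25.61 m
net slip = dip-slip / sin(rake) = 25.61 / sin(43.6°) = 37.13 m
rate = 37.13 m / 573 ka = 0.0000648 m/yr = 0.0648 mm/yr

0.0648 mm/yr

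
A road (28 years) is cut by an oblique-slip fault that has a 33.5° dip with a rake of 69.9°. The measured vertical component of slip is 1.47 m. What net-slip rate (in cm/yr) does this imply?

dip-slip = throw / sin(dip) = 1.47 / sin(33.5°) = 2.663 m
net slip = dip-slip / sin(rake) = 2.663 / sin(69.9°) = 2.836 m
rate = 2.836 m / 28 years = 0.101 m/yr = 10.1 cm/yr

10.1 cm/yr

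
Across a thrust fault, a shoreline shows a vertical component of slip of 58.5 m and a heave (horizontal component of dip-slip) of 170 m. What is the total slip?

net slip = √(throw² + heave²) = √(58.5² + 170²) = 180 m

180 m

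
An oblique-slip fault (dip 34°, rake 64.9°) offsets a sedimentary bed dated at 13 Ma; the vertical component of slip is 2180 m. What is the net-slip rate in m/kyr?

0.331 m/kyr

dip-slip = throw / sin(dip) = 2180 / sin(34°) = 3898 m
net slip = dip-slip / sin(rake) = 3898 / sin(64.9°) = 4305 m
rate = 4305 m / 13 Ma = 0.000331 m/yr = 0.331 m/kyr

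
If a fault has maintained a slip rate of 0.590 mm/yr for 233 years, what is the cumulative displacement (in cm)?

13.7 cm

slip = rate × time = 0.590 mm/yr × 233 years = 0.137 m = 13.7 cm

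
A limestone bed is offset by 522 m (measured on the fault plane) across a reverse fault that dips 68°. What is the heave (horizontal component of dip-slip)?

heave = dip-slip × cos(dip) = 522 m × cos(68°) = 196 m

196 m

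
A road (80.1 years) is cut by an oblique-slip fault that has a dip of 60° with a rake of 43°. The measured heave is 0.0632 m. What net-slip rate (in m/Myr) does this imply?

2310 m/Myr

dip-slip = heave / cos(dip) = 0.0632 / cos(60°) = 0.1264 m
net slip = dip-slip / sin(rake) = 0.1264 / sin(43°) = 0.1853 m
rate = 0.1853 m / 80.1 years = 0.00231 m/yr = 2310 m/Myr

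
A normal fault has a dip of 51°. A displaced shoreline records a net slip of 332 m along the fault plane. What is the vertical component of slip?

throw = dip-slip × sin(dip) = 332 m × sin(51°) = 258 m

258 m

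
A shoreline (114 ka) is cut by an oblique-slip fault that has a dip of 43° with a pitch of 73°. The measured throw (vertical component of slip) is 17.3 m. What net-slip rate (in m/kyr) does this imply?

dip-slip = throw / sin(dip) = 17.3 / sin(43°) = 25.37 m
net slip = dip-slip / sin(rake) = 25.37 / sin(73°) = 26.53 m
rate = 26.53 m / 114 ka = 0.000233 m/yr = 0.233 m/kyr

0.233 m/kyr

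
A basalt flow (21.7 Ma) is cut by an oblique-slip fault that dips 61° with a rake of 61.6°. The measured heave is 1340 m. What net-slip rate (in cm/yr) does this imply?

0.0145 cm/yr

dip-slip = heave / cos(dip) = 1340 / cos(61°) = 2764 m
net slip = dip-slip / sin(rake) = 2764 / sin(61.6°) = 3142 m
rate = 3142 m / 21.7 Ma = 0.000145 m/yr = 0.0145 cm/yr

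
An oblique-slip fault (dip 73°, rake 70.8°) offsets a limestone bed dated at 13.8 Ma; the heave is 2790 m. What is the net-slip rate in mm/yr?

0.732 mm/yr

dip-slip = heave / cos(dip) = 2790 / cos(73°) = 9543 m
net slip = dip-slip / sin(rake) = 9543 / sin(70.8°) = 10100 m
rate = 10100 m / 13.8 Ma = 0.000732 m/yr = 0.732 mm/yr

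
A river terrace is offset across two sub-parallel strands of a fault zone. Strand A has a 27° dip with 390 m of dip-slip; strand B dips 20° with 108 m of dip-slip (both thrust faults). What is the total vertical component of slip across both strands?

throw_A = 390 × sin(27°) = 177.1 m
throw_B = 108 × sin(20°) = 36.94 m
total = 177.1 + 36.94 = 214 m

214 m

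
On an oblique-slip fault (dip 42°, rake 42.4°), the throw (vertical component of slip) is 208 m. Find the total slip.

461 m

dip-slip = throw / sin(dip) = 208 / sin(42°) = 310.9 m
net slip = dip-slip / sin(rake) = 310.9 / sin(42.4°) = 461 m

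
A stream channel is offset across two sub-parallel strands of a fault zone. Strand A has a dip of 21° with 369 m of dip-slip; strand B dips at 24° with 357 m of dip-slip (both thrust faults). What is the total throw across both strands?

throw_A = 369 × sin(21°) = 132.2 m
throw_B = 357 × sin(24°) = 145.2 m
total = 132.2 + 145.2 = 277 m

277 m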